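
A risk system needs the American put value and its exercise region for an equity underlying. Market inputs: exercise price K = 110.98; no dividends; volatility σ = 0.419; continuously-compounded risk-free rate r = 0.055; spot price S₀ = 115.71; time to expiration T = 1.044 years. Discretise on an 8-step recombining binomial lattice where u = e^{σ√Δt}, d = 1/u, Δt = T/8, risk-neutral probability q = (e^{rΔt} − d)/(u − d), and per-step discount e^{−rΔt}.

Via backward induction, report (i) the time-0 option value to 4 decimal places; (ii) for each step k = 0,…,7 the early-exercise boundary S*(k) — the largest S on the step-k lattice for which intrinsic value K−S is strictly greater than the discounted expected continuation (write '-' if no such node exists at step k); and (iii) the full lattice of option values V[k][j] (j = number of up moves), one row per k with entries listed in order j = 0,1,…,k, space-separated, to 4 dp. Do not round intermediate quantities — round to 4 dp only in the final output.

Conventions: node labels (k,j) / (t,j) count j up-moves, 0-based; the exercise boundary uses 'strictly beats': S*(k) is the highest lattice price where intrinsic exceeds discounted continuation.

Δt=0.13050, u=1.16342, d=0.85954, q=0.48594, disc=e^(-rΔt)=0.99285
k=8 terminal: V=max(K-S,0) → 76.5067 64.3189 47.8222 25.4933 0.0000 0.0000 0.0000 0.0000 0.0000
k=7: j=0 S=40.1069 intr=70.8731 cont=70.0794 V=70.8731[EX]; j=1 S=54.2864 intr=56.6936 cont=55.8999 V=56.6936[EX]; j=2 S=73.4789 intr=37.5011 cont=36.7074 V=37.5011[EX]; j=3 S=99.4569 intr=11.5231 cont=13.0114 V=13.0114[hold]; j=4 S=134.6192 intr=0.0000 cont=0.0000 V=0.0000[hold]; j=5 S=182.2129 intr=0.0000 cont=0.0000 V=0.0000[hold]; j=6 S=246.6330 intr=0.0000 cont=0.0000 V=0.0000[hold]; j=7 S=333.8284 intr=0.0000 cont=0.0000 V=0.0000[hold]  S*(7)=73.4789
k=6: j=0 S=46.6611 intr=64.3189 cont=63.5252 V=64.3189[EX]; j=1 S=63.1578 intr=47.8222 cont=47.0285 V=47.8222[EX]; j=2 S=85.4867 intr=25.4933 cont=25.4176 V=25.4933[EX]; j=3 S=115.7100 intr=0.0000 cont=6.6409 V=6.6409[hold]; j=4 S=156.6185 intr=0.0000 cont=0.0000 V=0.0000[hold]; j=5 S=211.9899 intr=0.0000 cont=0.0000 V=0.0000[hold]; j=6 S=286.9374 intr=0.0000 cont=0.0000 V=0.0000[hold]  S*(6)=85.4867
k=5: j=0 S=54.2864 intr=56.6936 cont=55.8999 V=56.6936[EX]; j=1 S=73.4789 intr=37.5011 cont=36.7074 V=37.5011[EX]; j=2 S=99.4569 intr=11.5231 cont=16.2154 V=16.2154[hold]; j=3 S=134.6192 intr=0.0000 cont=3.3894 V=3.3894[hold]; j=4 S=182.2129 intr=0.0000 cont=0.0000 V=0.0000[hold]; j=5 S=246.6330 intr=0.0000 cont=0.0000 V=0.0000[hold]  S*(5)=73.4789
k=4: j=0 S=63.1578 intr=47.8222 cont=47.0285 V=47.8222[EX]; j=1 S=85.4867 intr=25.4933 cont=26.9634 V=26.9634[hold]; j=2 S=115.7100 intr=0.0000 cont=9.9114 V=9.9114[hold]; j=3 S=156.6185 intr=0.0000 cont=1.7299 V=1.7299[hold]; j=4 S=211.9899 intr=0.0000 cont=0.0000 V=0.0000[hold]  S*(4)=63.1578
k=3: j=0 S=73.4789 intr=37.5011 cont=37.4167 V=37.5011[EX]; j=1 S=99.4569 intr=11.5231 cont=18.5437 V=18.5437[hold]; j=2 S=134.6192 intr=0.0000 cont=5.8933 V=5.8933[hold]; j=3 S=182.2129 intr=0.0000 cont=0.8829 V=0.8829[hold]  S*(3)=73.4789
k=2: j=0 S=85.4867 intr=25.4933 cont=28.0867 V=28.0867[hold]; j=1 S=115.7100 intr=0.0000 cont=12.3077 V=12.3077[hold]; j=2 S=156.6185 intr=0.0000 cont=3.4338 V=3.4338[hold]  S*(2)=-
k=1: j=0 S=99.4569 intr=11.5231 cont=20.2731 V=20.2731[hold]; j=1 S=134.6192 intr=0.0000 cont=7.9384 V=7.9384[hold]  S*(1)=-
k=0: j=0 S=115.7100 intr=0.0000 cont=14.1771 V=14.1771[hold]  S*(0)=-

price = 14.1771
boundary = - - - 73.4789 63.1578 73.4789 85.4867 73.4789
tree:
14.1771
20.2731 7.9384
28.0867 12.3077 3.4338
37.5011 18.5437 5.8933 0.8829
47.8222 26.9634 9.9114 1.7299 0.0000
56.6936 37.5011 16.2154 3.3894 0.0000 0.0000
64.3189 47.8222 25.4933 6.6409 0.0000 0.0000 0.0000
70.8731 56.6936 37.5011 13.0114 0.0000 0.0000 0.0000 0.0000
76.5067 64.3189 47.8222 25.4933 0.0000 0.0000 0.0000 0.0000 0.0000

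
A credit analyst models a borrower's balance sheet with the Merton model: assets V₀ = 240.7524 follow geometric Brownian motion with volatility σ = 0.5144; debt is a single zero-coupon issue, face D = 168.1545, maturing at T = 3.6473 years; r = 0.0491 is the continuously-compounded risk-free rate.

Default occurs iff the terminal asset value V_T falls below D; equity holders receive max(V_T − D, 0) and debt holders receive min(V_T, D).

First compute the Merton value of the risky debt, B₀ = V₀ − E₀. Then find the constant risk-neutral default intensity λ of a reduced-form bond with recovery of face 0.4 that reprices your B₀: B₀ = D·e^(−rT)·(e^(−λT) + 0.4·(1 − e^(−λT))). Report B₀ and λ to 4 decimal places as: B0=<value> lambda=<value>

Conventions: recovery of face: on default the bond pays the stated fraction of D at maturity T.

B0=109.4336 lambda=0.1264

Equity is a call on the firm's assets struck at D = 168.1545:
d₁ = [ln(V₀/D) + (r + σ²/2)T] / (σ√T)
   = [ln(240.7524/168.1545) + (0.0491 + 0.5·0.5144²)·3.6473] / (0.5144·√3.6473)
   = [0.358886 + 0.661634] / 0.982396 = 1.038806
d₂ = d₁ − σ√T = 1.038806 − 0.982396 = 0.056410
N(d₁) = 0.850553,  N(d₂) = 0.522492,  e^(−rT) = 0.836037
E₀ = V₀·N(d₁) − D·e^(−rT)·N(d₂)
   = 240.7524·0.850553 − 168.1545·0.836037·0.522492 = 131.318826
B₀ = V₀ − E₀ = 240.7524 − 131.318826 = 109.433574
e^(−λT) = (B₀·e^(rT)/D − 0.4)/(1 − 0.4) = (109.4336·1.196119/168.1545 − 0.4)/0.6 = 0.63070812
λ = −ln(0.63070812)/3.6473 = 0.126371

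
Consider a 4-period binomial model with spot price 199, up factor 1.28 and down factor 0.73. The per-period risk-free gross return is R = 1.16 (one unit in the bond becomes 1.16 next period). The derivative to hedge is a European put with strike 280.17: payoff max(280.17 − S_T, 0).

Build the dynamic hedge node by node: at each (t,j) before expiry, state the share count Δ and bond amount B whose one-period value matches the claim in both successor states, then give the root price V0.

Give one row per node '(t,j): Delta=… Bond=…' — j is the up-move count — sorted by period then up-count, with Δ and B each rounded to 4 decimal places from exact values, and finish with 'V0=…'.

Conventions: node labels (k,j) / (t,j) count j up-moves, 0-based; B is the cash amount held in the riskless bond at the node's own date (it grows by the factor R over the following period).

(0,0): Delta=-0.3006 Bond=73.6103
(1,0): Delta=-0.8608 Bond=166.7678
(1,1): Delta=-0.2114 Bond=62.6773
(2,0): Delta=-1.0000 Bond=208.2120
(2,1): Delta=-0.8387 Bond=189.3312
(2,2): Delta=-0.1116 Bond=40.1590
(3,0): Delta=-1.0000 Bond=241.5259
(3,1): Delta=-1.0000 Bond=241.5259
(3,2): Delta=-0.8130 Bond=213.5121
(3,3): Delta=0.0000 Bond=0.0000
V0=13.7895

Risk-neutral probability p* = (R−d)/(u−d) = (1.16−0.73)/(1.28−0.73) = 0.7818.
Expiry values: V(4,0)=223.6575, V(4,1)=181.0796, V(4,2)=106.4224, V(4,3)=0.0000, V(4,4)=0.0000
Node (3,0) S=77.4144: V=(p*·181.0796+(1−p*)·223.6575)/1.16=164.1115; Δ=(181.0796−223.6575)/(99.0904−56.5125)=-1.0000; B=V−Δ·S=241.5259
Node (3,1) S=135.7403: V=(p*·106.4224+(1−p*)·181.0796)/1.16=105.7856; Δ=(106.4224−181.0796)/(173.7476−99.0904)=-1.0000; B=V−Δ·S=241.5259
Node (3,2) S=238.0104: V=(p*·0.0000+(1−p*)·106.4224)/1.16=20.0168; Δ=(0.0000−106.4224)/(304.6533−173.7476)=-0.8130; B=V−Δ·S=213.5121
Node (3,3) S=417.3332: V=(p*·0.0000+(1−p*)·0.0000)/1.16=0.0000; Δ=(0.0000−0.0000)/(534.1866−304.6533)=0.0000; B=V−Δ·S=0.0000
Node (2,0) S=106.0471: V=(p*·105.7856+(1−p*)·164.1115)/1.16=102.1649; Δ=(105.7856−164.1115)/(135.7403−77.4144)=-1.0000; B=V−Δ·S=208.2120
Node (2,1) S=185.9456: V=(p*·20.0168+(1−p*)·105.7856)/1.16=33.3879; Δ=(20.0168−105.7856)/(238.0104−135.7403)=-0.8387; B=V−Δ·S=189.3312
Node (2,2) S=326.0416: V=(p*·0.0000+(1−p*)·20.0168)/1.16=3.7649; Δ=(0.0000−20.0168)/(417.3332−238.0104)=-0.1116; B=V−Δ·S=40.1590
Node (1,0) S=145.2700: V=(p*·33.3879+(1−p*)·102.1649)/1.16=41.7188; Δ=(33.3879−102.1649)/(185.9456−106.0471)=-0.8608; B=V−Δ·S=166.7678
Node (1,1) S=254.7200: V=(p*·3.7649+(1−p*)·33.3879)/1.16=8.8173; Δ=(3.7649−33.3879)/(326.0416−185.9456)=-0.2114; B=V−Δ·S=62.6773
Node (0,0) S=199.0000: V=(p*·8.8173+(1−p*)·41.7188)/1.16=13.7895; Δ=(8.8173−41.7188)/(254.7200−145.2700)=-0.3006; B=V−Δ·S=73.6103
As a check, the time-0 holding Δ(0,0)·S0 + B(0,0) comes to 13.7895 — exactly V0.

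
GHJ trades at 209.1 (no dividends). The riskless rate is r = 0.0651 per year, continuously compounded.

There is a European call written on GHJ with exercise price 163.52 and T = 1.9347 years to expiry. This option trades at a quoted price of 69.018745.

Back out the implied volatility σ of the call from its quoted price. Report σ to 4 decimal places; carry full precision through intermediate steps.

sigma = 0.2449

At σ = 0.2449 the Black–Scholes value reproduces the quote:
σ√T = 0.2449·√1.9347 = 0.340640
d₁ = (ln(S/K) + (r+σ²/2)T) / (σ√T) = (ln(209.1/163.52) + (0.0651+0.2449²/2)·1.9347) / 0.340640 = (0.245877 + 0.183967) / 0.340640 = 1.261872
d₂ = d₁ − σ√T = 1.261872 − 0.340640 = 0.921232
e^{−rT} = 0.881660
N(d₁) = 0.896503,  N(d₂) = 0.821535
V = S·N(d₁) − K·e^{−rT}·N(d₂) = 187.458692 − 118.439947 = 69.018745 (the quoted price), and the Black–Scholes price is strictly increasing in σ, so σ is unique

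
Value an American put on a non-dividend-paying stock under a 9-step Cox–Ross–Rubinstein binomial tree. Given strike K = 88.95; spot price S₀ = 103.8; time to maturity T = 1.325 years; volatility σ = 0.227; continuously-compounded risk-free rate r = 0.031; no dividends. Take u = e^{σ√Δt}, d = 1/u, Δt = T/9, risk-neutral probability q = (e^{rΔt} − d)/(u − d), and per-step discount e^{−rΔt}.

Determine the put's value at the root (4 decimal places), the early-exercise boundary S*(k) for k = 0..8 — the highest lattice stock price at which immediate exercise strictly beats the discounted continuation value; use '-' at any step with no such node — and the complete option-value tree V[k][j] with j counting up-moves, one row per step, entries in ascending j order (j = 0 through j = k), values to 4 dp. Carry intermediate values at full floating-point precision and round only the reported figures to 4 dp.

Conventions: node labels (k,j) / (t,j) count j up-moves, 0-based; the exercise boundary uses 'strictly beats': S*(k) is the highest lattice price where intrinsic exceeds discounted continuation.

price = 3.4696
boundary = - - - - - 67.1529 61.5514 67.1529 73.2641
tree:
3.4696
5.3206 1.6829
7.9529 2.7831 0.6174
11.5389 4.5025 1.1194 0.1299
16.1741 7.0904 2.0012 0.2634 0.0000
21.7971 10.7972 3.5135 0.5340 0.0000 0.0000
27.3986 15.7594 6.0207 1.0825 0.0000 0.0000 0.0000
32.5328 21.7971 9.9715 2.1944 0.0000 0.0000 0.0000 0.0000
37.2388 27.3986 15.6859 4.4487 0.0000 0.0000 0.0000 0.0000 0.0000
41.5522 32.5328 21.7971 9.0186 0.0000 0.0000 0.0000 0.0000 0.0000 0.0000

Δt=0.14722  u=1.09100  d=0.91659  q=0.50447  discount=0.99545
step 9 (expiry): payoffs max(K−S,0) = 41.5522 32.5328 21.7971 9.0186 0.0000 0.0000 0.0000 0.0000 0.0000 0.0000
step 8: (k=8,j=0): S=51.7112, K−S=37.2388, hold=36.8337 ⇒ V=37.2388 exercise | (k=8,j=1): S=61.5514, K−S=27.3986, hold=26.9936 ⇒ V=27.3986 exercise | (k=8,j=2): S=73.2641, K−S=15.6859, hold=15.2809 ⇒ V=15.6859 exercise | (k=8,j=3): S=87.2056, K−S=1.7444, hold=4.4487 ⇒ V=4.4487 continue | (k=8,j=4): S=103.8000, K−S=0.0000, hold=0.0000 ⇒ V=0.0000 continue | (k=8,j=5): S=123.5522, K−S=0.0000, hold=0.0000 ⇒ V=0.0000 continue | (k=8,j=6): S=147.0631, K−S=0.0000, hold=0.0000 ⇒ V=0.0000 continue | (k=8,j=7): S=175.0478, K−S=0.0000, hold=0.0000 ⇒ V=0.0000 continue | (k=8,j=8): S=208.3578, K−S=0.0000, hold=0.0000 ⇒ V=0.0000 continue  boundary S*=73.2641
step 7: (k=7,j=0): S=56.4172, K−S=32.5328, hold=32.1278 ⇒ V=32.5328 exercise | (k=7,j=1): S=67.1529, K−S=21.7971, hold=21.3921 ⇒ V=21.7971 exercise | (k=7,j=2): S=79.9314, K−S=9.0186, hold=9.9715 ⇒ V=9.9715 continue | (k=7,j=3): S=95.1417, K−S=0.0000, hold=2.1944 ⇒ V=2.1944 continue | (k=7,j=4): S=113.2463, K−S=0.0000, hold=0.0000 ⇒ V=0.0000 continue | (k=7,j=5): S=134.7960, K−S=0.0000, hold=0.0000 ⇒ V=0.0000 continue | (k=7,j=6): S=160.4465, K−S=0.0000, hold=0.0000 ⇒ V=0.0000 continue | (k=7,j=7): S=190.9780, K−S=0.0000, hold=0.0000 ⇒ V=0.0000 continue  boundary S*=67.1529
step 6: (k=6,j=0): S=61.5514, K−S=27.3986, hold=26.9936 ⇒ V=27.3986 exercise | (k=6,j=1): S=73.2641, K−S=15.6859, hold=15.7594 ⇒ V=15.7594 continue | (k=6,j=2): S=87.2056, K−S=1.7444, hold=6.0207 ⇒ V=6.0207 continue | (k=6,j=3): S=103.8000, K−S=0.0000, hold=1.0825 ⇒ V=1.0825 continue | (k=6,j=4): S=123.5522, K−S=0.0000, hold=0.0000 ⇒ V=0.0000 continue | (k=6,j=5): S=147.0631, K−S=0.0000, hold=0.0000 ⇒ V=0.0000 continue | (k=6,j=6): S=175.0478, K−S=0.0000, hold=0.0000 ⇒ V=0.0000 continue  boundary S*=61.5514
step 5: (k=5,j=0): S=67.1529, K−S=21.7971, hold=21.4290 ⇒ V=21.7971 exercise | (k=5,j=1): S=79.9314, K−S=9.0186, hold=10.7972 ⇒ V=10.7972 continue | (k=5,j=2): S=95.1417, K−S=0.0000, hold=3.5135 ⇒ V=3.5135 continue | (k=5,j=3): S=113.2463, K−S=0.0000, hold=0.5340 ⇒ V=0.5340 continue | (k=5,j=4): S=134.7960, K−S=0.0000, hold=0.0000 ⇒ V=0.0000 continue | (k=5,j=5): S=160.4465, K−S=0.0000, hold=0.0000 ⇒ V=0.0000 continue  boundary S*=67.1529
step 4: (k=4,j=0): S=73.2641, K−S=15.6859, hold=16.1741 ⇒ V=16.1741 continue | (k=4,j=1): S=87.2056, K−S=1.7444, hold=7.0904 ⇒ V=7.0904 continue | (k=4,j=2): S=103.8000, K−S=0.0000, hold=2.0012 ⇒ V=2.0012 continue | (k=4,j=3): S=123.5522, K−S=0.0000, hold=0.2634 ⇒ V=0.2634 continue | (k=4,j=4): S=147.0631, K−S=0.0000, hold=0.0000 ⇒ V=0.0000 continue  boundary S*=-
step 3: (k=3,j=0): S=79.9314, K−S=9.0186, hold=11.5389 ⇒ V=11.5389 continue | (k=3,j=1): S=95.1417, K−S=0.0000, hold=4.5025 ⇒ V=4.5025 continue | (k=3,j=2): S=113.2463, K−S=0.0000, hold=1.1194 ⇒ V=1.1194 continue | (k=3,j=3): S=134.7960, K−S=0.0000, hold=0.1299 ⇒ V=0.1299 continue  boundary S*=-
step 2: (k=2,j=0): S=87.2056, K−S=1.7444, hold=7.9529 ⇒ V=7.9529 continue | (k=2,j=1): S=103.8000, K−S=0.0000, hold=2.7831 ⇒ V=2.7831 continue | (k=2,j=2): S=123.5522, K−S=0.0000, hold=0.6174 ⇒ V=0.6174 continue  boundary S*=-
step 1: (k=1,j=0): S=95.1417, K−S=0.0000, hold=5.3206 ⇒ V=5.3206 continue | (k=1,j=1): S=113.2463, K−S=0.0000, hold=1.6829 ⇒ V=1.6829 continue  boundary S*=-
step 0: (k=0,j=0): S=103.8000, K−S=0.0000, hold=3.4696 ⇒ V=3.4696 continue  boundary S*=-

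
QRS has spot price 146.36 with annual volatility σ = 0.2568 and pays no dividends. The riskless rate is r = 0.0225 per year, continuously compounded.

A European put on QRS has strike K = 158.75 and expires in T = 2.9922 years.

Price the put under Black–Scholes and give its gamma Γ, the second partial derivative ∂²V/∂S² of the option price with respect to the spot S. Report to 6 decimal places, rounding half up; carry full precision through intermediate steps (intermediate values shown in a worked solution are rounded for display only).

σ√T = 0.2568·√2.9922 = 0.444212
d₁ = (ln(S/K) + (r+σ²/2)T) / (σ√T) = (ln(146.36/158.75) + (0.0225+0.2568²/2)·2.9922) / 0.444212 = (-0.081261 + 0.165987) / 0.444212 = 0.190732
d₂ = d₁ − σ√T = 0.190732 − 0.444212 = -0.253480
e^{−rT} = 0.934892
N(−d₁) = 0.424368,  N(−d₂) = 0.600051
Put price V = K·e^{−rT}·N(−d₂) − S·N(−d₁) = 89.056075 − 62.110479 = 26.945596
φ(d₁) = (1/√(2π))·e^{−d₁²/2} = 0.391751
Γ = φ(d₁) / (S·σ·√T) = 0.006026

price = 26.945596
Γ = 0.006026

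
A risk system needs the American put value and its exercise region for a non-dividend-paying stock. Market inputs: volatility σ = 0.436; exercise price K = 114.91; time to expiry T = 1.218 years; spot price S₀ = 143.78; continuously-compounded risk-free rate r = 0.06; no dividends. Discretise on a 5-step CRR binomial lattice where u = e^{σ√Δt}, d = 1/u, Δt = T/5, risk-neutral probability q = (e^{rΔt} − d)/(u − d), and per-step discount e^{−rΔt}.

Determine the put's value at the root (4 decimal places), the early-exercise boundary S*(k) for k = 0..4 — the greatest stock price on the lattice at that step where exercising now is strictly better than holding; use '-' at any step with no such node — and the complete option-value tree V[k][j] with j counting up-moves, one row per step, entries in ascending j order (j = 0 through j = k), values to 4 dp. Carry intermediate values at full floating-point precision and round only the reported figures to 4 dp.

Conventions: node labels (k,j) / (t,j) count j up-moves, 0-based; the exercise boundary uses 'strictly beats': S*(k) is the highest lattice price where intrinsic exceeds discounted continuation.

price = 9.3917
boundary = - - - 75.3927 93.4944
tree:
9.3917
15.6808 2.8761
25.4286 5.6163 0.0000
39.5173 10.9670 0.0000 0.0000
54.1143 21.4156 0.0000 0.0000 0.0000
65.8852 39.5173 0.0000 0.0000 0.0000 0.0000

params: Δt=0.24360 u=1.24010 d=0.80639 q=0.48036 e^(-rΔt)=0.98549
t_5 payoffs: 65.8852 39.5173 0.0000 0.0000 0.0000 0.0000
t_4: node(4,0) S=60.7957 payoff=54.1143 vs cont=52.4470 → 54.1143 [stop]  node(4,1) S=93.4944 payoff=21.4156 vs cont=20.2370 → 21.4156 [stop]  node(4,2) S=143.7800 payoff=0.0000 vs cont=0.0000 → 0.0000 [wait]  node(4,3) S=221.1116 payoff=0.0000 vs cont=0.0000 → 0.0000 [wait]  node(4,4) S=340.0356 payoff=0.0000 vs cont=0.0000 → 0.0000 [wait]  ⇒ S*(4)=93.4944
t_3: node(3,0) S=75.3927 payoff=39.5173 vs cont=37.8500 → 39.5173 [stop]  node(3,1) S=115.9423 payoff=0.0000 vs cont=10.9670 → 10.9670 [wait]  node(3,2) S=178.3015 payoff=0.0000 vs cont=0.0000 → 0.0000 [wait]  node(3,3) S=274.2003 payoff=0.0000 vs cont=0.0000 → 0.0000 [wait]  ⇒ S*(3)=75.3927
t_2: node(2,0) S=93.4944 payoff=21.4156 vs cont=25.4286 → 25.4286 [wait]  node(2,1) S=143.7800 payoff=0.0000 vs cont=5.6163 → 5.6163 [wait]  node(2,2) S=221.1116 payoff=0.0000 vs cont=0.0000 → 0.0000 [wait]  ⇒ S*(2)=-
t_1: node(1,0) S=115.9423 payoff=0.0000 vs cont=15.6808 → 15.6808 [wait]  node(1,1) S=178.3015 payoff=0.0000 vs cont=2.8761 → 2.8761 [wait]  ⇒ S*(1)=-
t_0: node(0,0) S=143.7800 payoff=0.0000 vs cont=9.3917 → 9.3917 [wait]  ⇒ S*(0)=-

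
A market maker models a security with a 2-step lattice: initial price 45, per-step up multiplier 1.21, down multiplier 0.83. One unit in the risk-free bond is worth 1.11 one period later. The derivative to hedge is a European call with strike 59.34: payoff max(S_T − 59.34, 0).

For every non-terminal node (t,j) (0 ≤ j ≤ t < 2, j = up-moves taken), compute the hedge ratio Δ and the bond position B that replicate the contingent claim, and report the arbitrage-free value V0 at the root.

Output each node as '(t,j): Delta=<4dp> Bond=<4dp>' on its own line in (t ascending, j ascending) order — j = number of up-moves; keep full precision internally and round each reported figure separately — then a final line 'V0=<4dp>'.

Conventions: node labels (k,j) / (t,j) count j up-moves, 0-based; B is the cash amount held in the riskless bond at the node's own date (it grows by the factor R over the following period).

(0,0): Delta=0.2541 Bond=-8.5487
(1,0): Delta=0.0000 Bond=0.0000
(1,1): Delta=0.3163 Bond=-12.8780
V0=2.8839

Arbitrage-free pricing uses the up-move probability p* = (R−d)/(u−d) = 0.7368, discounting each step at R = 1.11.
Terminal payoffs: V(2,0)=0.0000, V(2,1)=0.0000, V(2,2)=6.5445
Node (1,0) S=37.3500: V=(p*·0.0000+(1−p*)·0.0000)/1.11=0.0000; Δ=(0.0000−0.0000)/(45.1935−31.0005)=0.0000; B=V−Δ·S=0.0000
Node (1,1) S=54.4500: V=(p*·6.5445+(1−p*)·0.0000)/1.11=4.3444; Δ=(6.5445−0.0000)/(65.8845−45.1935)=0.3163; B=V−Δ·S=-12.8780
Node (0,0) S=45.0000: V=(p*·4.3444+(1−p*)·0.0000)/1.11=2.8839; Δ=(4.3444−0.0000)/(54.4500−37.3500)=0.2541; B=V−Δ·S=-8.5487
As a check, the time-0 holding Δ(0,0)·S0 + B(0,0) comes to 2.8839 — exactly V0.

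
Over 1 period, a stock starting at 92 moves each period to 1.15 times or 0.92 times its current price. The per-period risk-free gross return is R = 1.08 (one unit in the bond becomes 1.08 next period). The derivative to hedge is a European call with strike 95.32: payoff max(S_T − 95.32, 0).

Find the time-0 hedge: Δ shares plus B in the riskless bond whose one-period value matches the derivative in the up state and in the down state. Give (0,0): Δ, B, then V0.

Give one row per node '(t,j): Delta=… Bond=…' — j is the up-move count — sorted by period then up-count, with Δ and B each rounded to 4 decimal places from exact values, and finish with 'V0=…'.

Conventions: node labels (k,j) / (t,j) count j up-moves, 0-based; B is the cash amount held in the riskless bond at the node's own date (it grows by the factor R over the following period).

No-arbitrage ⇒ martingale measure with p* = (R−d)/(u−d) = 0.6957.
Expiry values: V(1,0)=0.0000, V(1,1)=10.4800
Node (0,0) S=92.0000: V=(p*·10.4800+(1−p*)·0.0000)/1.08=6.7504; Δ=(10.4800−0.0000)/(105.8000−84.6400)=0.4953; B=V−Δ·S=-38.8148
Check: Δ(0,0)·S0 + B(0,0) = 6.7504 = V0.

(0,0): Delta=0.4953 Bond=-38.8148
V0=6.7504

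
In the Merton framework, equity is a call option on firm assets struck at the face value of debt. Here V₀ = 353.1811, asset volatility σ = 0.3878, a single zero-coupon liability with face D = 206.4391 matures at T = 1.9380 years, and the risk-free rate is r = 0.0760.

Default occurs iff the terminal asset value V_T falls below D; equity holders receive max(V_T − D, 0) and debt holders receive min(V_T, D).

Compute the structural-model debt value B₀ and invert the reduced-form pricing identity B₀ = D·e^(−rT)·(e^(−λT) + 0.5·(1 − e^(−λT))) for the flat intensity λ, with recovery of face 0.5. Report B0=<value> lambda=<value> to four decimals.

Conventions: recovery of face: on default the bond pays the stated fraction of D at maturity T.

With assets at 353.1811 and a single debt payment of 206.4391 at 1.9380 years:
d₁ = [ln(V₀/D) + (r + σ²/2)T] / (σ√T)
   = [ln(353.1811/206.4391) + (0.0760 + 0.5·0.3878²)·1.9380] / (0.3878·√1.9380)
   = [0.536976 + 0.293015] / 0.539864 = 1.537405
d₂ = d₁ − σ√T = 1.537405 − 0.539864 = 0.997541
N(d₁) = 0.937903,  N(d₂) = 0.840749,  e^(−rT) = 0.863045
E₀ = V₀·N(d₁) − D·e^(−rT)·N(d₂)
   = 353.1811·0.937903 − 206.4391·0.863045·0.840749 = 181.456451
B₀ = V₀ − E₀ = 353.1811 − 181.456451 = 171.724649
e^(−λT) = (B₀·e^(rT)/D − 0.5)/(1 − 0.5) = (171.7246·1.158688/206.4391 − 0.5)/0.5 = 0.92768877
λ = −ln(0.92768877)/1.9380 = 0.038730

B0=171.7246 lambda=0.0387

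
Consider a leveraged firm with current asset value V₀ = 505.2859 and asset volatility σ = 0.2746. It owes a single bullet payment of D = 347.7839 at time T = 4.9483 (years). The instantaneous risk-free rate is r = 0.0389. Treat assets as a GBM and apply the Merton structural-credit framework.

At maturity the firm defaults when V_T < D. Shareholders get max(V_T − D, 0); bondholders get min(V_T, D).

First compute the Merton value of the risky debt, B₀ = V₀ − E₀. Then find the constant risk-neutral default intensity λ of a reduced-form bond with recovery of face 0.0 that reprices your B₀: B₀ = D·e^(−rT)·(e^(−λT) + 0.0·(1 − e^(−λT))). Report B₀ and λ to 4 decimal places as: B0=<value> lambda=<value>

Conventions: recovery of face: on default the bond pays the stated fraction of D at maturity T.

Equity is a call on the firm's assets struck at D = 347.7839:
d₁ = [ln(V₀/D) + (r + σ²/2)T] / (σ√T)
   = [ln(505.2859/347.7839) + (0.0389 + 0.5·0.2746²)·4.9483] / (0.2746·√4.9483)
   = [0.373543 + 0.379053] / 0.610842 = 1.232064
d₂ = d₁ − σ√T = 1.232064 − 0.610842 = 0.621222
N(d₁) = 0.891037,  N(d₂) = 0.732773,  e^(−rT) = 0.824903
E₀ = V₀·N(d₁) − D·e^(−rT)·N(d₂)
   = 505.2859·0.891037 − 347.7839·0.824903·0.732773 = 240.004637
B₀ = V₀ − E₀ = 505.2859 − 240.004637 = 265.281263
e^(−λT) = (B₀·e^(rT)/D − 0)/(1 − 0) = (265.2813·1.212263/347.7839 − 0)/1 = 0.92468544
λ = −ln(0.92468544)/4.9483 = 0.015824

B0=265.2813 lambda=0.0158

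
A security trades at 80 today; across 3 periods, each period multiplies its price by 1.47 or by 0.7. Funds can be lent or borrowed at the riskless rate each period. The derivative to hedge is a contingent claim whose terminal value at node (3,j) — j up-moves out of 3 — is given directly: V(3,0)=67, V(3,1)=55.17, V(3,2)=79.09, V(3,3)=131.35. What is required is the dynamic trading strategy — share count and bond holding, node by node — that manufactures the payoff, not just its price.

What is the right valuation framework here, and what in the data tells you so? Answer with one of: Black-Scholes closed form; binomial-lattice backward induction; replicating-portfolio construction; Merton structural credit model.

framework: replicating-portfolio construction

Key observation: the deliverable is the dynamic trading strategy on the 3-step tree (spot 80, moves 1.47 and 0.7), so the valuation must go through the node-by-node replicating-portfolio solve.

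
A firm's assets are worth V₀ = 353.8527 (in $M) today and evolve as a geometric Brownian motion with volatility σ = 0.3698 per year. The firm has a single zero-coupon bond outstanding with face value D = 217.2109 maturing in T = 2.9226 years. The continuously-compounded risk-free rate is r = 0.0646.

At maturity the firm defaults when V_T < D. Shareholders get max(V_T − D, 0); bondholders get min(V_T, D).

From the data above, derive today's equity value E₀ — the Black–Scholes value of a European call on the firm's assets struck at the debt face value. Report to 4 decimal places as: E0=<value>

Equity is a call on the firm's assets struck at D = 217.2109:
d₁ = [ln(V₀/D) + (r + σ²/2)T] / (σ√T)
   = [ln(353.8527/217.2109) + (0.0646 + 0.5·0.3698²)·2.9226] / (0.3698·√2.9226)
   = [0.488012 + 0.388636] / 0.632196 = 1.386671
d₂ = d₁ − σ√T = 1.386671 − 0.632196 = 0.754475
N(d₁) = 0.917229,  N(d₂) = 0.774718,  e^(−rT) = 0.827952
E₀ = V₀·N(d₁) − D·e^(−rT)·N(d₂)
   = 353.8527·0.917229 − 217.2109·0.827952·0.774718 = 185.238474

E0=185.2385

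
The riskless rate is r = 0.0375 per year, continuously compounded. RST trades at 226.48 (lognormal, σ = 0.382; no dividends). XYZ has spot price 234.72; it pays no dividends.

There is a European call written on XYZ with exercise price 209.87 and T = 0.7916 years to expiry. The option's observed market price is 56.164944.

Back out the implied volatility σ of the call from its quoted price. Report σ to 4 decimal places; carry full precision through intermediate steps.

sigma = 0.5025

At σ = 0.5025 the Black–Scholes value reproduces the quote:
σ√T = 0.5025·√0.7916 = 0.447084
d₁ = (ln(S/K) + (r+σ²/2)T) / (σ√T) = (ln(234.72/209.87) + (0.0375+0.5025²/2)·0.7916) / 0.447084 = (0.111905 + 0.129627) / 0.447084 = 0.540239
d₂ = d₁ − σ√T = 0.540239 − 0.447084 = 0.093155
e^{−rT} = 0.970751
N(d₁) = 0.705484,  N(d₂) = 0.537110
V = S·N(d₁) − K·e^{−rT}·N(d₂) = 165.591157 − 109.426212 = 56.164944 (equal to the quote); since ∂V/∂σ > 0 for all σ, the implied volatility is unique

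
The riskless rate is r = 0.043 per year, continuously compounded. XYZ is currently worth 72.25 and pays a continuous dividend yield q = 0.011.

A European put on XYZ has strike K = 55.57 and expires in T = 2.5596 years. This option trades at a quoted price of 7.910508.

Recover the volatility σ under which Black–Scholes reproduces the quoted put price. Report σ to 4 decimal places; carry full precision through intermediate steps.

sigma = 0.4335

At σ = 0.4335 the Black–Scholes value reproduces the quote:
σ√T = 0.4335·√2.5596 = 0.693546
d₁ = (ln(S/K) + (r−q+σ²/2)T) / (σ√T) = (ln(72.25/55.57) + (0.043−0.011+0.4335²/2)·2.5596) / 0.693546 = (0.262489 + 0.322410) / 0.693546 = 0.843346
d₂ = d₁ − σ√T = 0.843346 − 0.693546 = 0.149800
e^{−rT} = 0.895778
e^{−qT} = 0.972237
N(−d₁) = 0.199518,  N(−d₂) = 0.440461
V = K·e^{−rT}·N(−d₂) − S·e^{−qT}·N(−d₁) = 21.925444 − 14.014936 = 7.910508 (the quoted price), and the Black–Scholes price is strictly increasing in σ, so σ is unique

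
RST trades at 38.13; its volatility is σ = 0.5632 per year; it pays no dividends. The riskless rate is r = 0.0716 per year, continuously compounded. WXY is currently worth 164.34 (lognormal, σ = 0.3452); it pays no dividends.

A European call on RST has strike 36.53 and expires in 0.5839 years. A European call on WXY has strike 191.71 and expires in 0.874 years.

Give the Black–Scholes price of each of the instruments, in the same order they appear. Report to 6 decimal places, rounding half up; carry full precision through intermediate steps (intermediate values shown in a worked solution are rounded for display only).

price(RST call K=36.53) = 7.898793
price(WXY call K=191.71) = 15.077742

[RST call K=36.53]
σ√T = 0.5632·√0.5839 = 0.430360
d₁ = (ln(S/K) + (r+σ²/2)T) / (σ√T) = (ln(38.13/36.53) + (0.0716+0.5632²/2)·0.5839) / 0.430360 = (0.042868 + 0.134412) / 0.430360 = 0.411933
d₂ = d₁ − σ√T = 0.411933 − 0.430360 = -0.018427
e^{−rT} = 0.959055
N(d₁) = 0.659806,  N(d₂) = 0.492649
price = S·N(d₁) − K·e^{−rT}·N(d₂) = 25.158398 − 17.259605 = 7.898793
[WXY call K=191.71]
σ√T = 0.3452·√0.874 = 0.322720
d₁ = (ln(S/K) + (r+σ²/2)T) / (σ√T) = (ln(164.34/191.71) + (0.0716+0.3452²/2)·0.874) / 0.322720 = (-0.154046 + 0.114653) / 0.322720 = -0.122068
d₂ = d₁ − σ√T = -0.122068 − 0.322720 = -0.444788
e^{−rT} = 0.939339
N(d₁) = 0.451423,  N(d₂) = 0.328236
price = S·N(d₁) − K·e^{−rT}·N(d₂) = 74.186813 − 59.109071 = 15.077742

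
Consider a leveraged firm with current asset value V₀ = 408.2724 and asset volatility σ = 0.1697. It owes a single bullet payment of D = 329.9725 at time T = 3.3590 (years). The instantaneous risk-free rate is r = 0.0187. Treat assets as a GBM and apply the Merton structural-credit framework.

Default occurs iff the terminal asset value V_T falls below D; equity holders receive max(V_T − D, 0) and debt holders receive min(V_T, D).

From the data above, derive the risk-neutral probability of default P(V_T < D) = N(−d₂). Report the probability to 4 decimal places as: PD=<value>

PD=0.2324

Equity is a call on the firm's assets struck at D = 329.9725:
d₁ = [ln(V₀/D) + (r + σ²/2)T] / (σ√T)
   = [ln(408.2724/329.9725) + (0.0187 + 0.5·0.1697²)·3.3590] / (0.1697·√3.3590)
   = [0.212925 + 0.111180] / 0.311019 = 1.042075
d₂ = d₁ − σ√T = 1.042075 − 0.311019 = 0.731056
risk-neutral PD = N(−d₂) = N(-0.731056) = 0.232373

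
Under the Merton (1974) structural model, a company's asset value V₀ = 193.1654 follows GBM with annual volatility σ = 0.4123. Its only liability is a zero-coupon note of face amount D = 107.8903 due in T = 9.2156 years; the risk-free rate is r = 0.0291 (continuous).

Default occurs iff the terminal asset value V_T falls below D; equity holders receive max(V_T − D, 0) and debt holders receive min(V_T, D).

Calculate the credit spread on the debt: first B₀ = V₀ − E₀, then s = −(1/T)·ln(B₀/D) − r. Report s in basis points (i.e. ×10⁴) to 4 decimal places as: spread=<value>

Apply the equity-as-call identities (strike 107.8903, horizon 9.2156 years):
d₁ = [ln(V₀/D) + (r + σ²/2)T] / (σ√T)
   = [ln(193.1654/107.8903) + (0.0291 + 0.5·0.4123²)·9.2156] / (0.4123·√9.2156)
   = [0.582432 + 1.051460] / 1.251628 = 1.305414
d₂ = d₁ − σ√T = 1.305414 − 1.251628 = 0.053786
N(d₁) = 0.904124,  N(d₂) = 0.521447,  e^(−rT) = 0.764775
E₀ = V₀·N(d₁) − D·e^(−rT)·N(d₂)
   = 193.1654·0.904124 − 107.8903·0.764775·0.521447 = 131.619939
B₀ = V₀ − E₀ = 193.1654 − 131.619939 = 61.545461
spread = −(1/T)·ln(B₀/D) − r = −(1/9.2156)·ln(61.545461/107.8903) − 0.0291 = 0.03181181
in basis points: 0.03181181 × 10⁴ = 318.1181 bp

spread=318.1181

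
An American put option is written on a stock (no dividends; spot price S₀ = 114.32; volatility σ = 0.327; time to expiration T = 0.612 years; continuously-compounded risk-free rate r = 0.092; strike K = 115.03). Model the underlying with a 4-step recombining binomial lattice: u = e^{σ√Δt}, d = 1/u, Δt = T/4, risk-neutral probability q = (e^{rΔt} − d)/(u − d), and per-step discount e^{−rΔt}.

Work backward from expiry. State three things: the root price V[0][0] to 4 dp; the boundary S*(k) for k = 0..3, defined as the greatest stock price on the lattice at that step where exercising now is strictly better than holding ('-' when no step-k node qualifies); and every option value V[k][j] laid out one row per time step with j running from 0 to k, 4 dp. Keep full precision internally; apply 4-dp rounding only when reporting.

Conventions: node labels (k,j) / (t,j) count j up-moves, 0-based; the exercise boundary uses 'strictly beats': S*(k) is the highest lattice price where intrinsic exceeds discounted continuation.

Δt=0.15300, u=1.13645, d=0.87994, q=0.52333, disc=e^(-rΔt)=0.98602
k=4 terminal: V=max(K-S,0) → 46.4929 26.5136 0.7100 0.0000 0.0000
k=3: j=0 S=77.8887 intr=37.1413 cont=35.5334 V=37.1413[EX]; j=1 S=100.5942 intr=14.4358 cont=12.8280 V=14.4358[EX]; j=2 S=129.9186 intr=0.0000 cont=0.3337 V=0.3337[hold]; j=3 S=167.7914 intr=0.0000 cont=0.0000 V=0.0000[hold]  S*(3)=100.5942
k=2: j=0 S=88.5164 intr=26.5136 cont=24.9058 V=26.5136[EX]; j=1 S=114.3200 intr=0.7100 cont=6.9571 V=6.9571[hold]; j=2 S=147.6456 intr=0.0000 cont=0.1568 V=0.1568[hold]  S*(2)=88.5164
k=1: j=0 S=100.5942 intr=14.4358 cont=16.0516 V=16.0516[hold]; j=1 S=129.9186 intr=0.0000 cont=3.3508 V=3.3508[hold]  S*(1)=-
k=0: j=0 S=114.3200 intr=0.7100 cont=9.2734 V=9.2734[hold]  S*(0)=-

price = 9.2734
boundary = - - 88.5164 100.5942
tree:
9.2734
16.0516 3.3508
26.5136 6.9571 0.1568
37.1413 14.4358 0.3337 0.0000
46.4929 26.5136 0.7100 0.0000 0.0000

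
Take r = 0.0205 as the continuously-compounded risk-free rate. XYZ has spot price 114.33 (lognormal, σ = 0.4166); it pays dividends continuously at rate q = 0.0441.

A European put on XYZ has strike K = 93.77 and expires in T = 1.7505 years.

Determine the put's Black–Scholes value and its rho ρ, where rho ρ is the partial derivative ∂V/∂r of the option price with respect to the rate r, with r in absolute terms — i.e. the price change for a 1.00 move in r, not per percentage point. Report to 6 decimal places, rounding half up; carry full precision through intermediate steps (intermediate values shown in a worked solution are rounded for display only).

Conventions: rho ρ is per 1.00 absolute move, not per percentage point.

price = 14.461096
ρ = -78.602972

σ√T = 0.4166·√1.7505 = 0.551189
d₁ = (ln(S/K) + (r−q+σ²/2)T) / (σ√T) = (ln(114.33/93.77) + (0.0205−0.0441+0.4166²/2)·1.7505) / 0.551189 = (0.198244 + 0.110593) / 0.551189 = 0.560310
d₂ = d₁ − σ√T = 0.560310 − 0.551189 = 0.009122
e^{−rT} = 0.964751
e^{−qT} = 0.925707
N(−d₁) = 0.287634,  N(−d₂) = 0.496361
Put price V = K·e^{−rT}·N(−d₂) − S·e^{−qT}·N(−d₁) = 44.903154 − 30.442058 = 14.461096
ρ = −K·T·e^{−rT}·N(−d₂) = -78.602972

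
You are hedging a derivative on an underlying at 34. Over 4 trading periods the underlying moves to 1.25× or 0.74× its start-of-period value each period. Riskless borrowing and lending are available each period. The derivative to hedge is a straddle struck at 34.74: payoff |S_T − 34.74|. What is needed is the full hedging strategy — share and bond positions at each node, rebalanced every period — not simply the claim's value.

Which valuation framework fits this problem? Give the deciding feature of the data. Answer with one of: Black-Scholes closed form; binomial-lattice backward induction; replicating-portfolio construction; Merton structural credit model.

framework: replicating-portfolio construction

Key observation: the deliverable is the dynamic trading strategy on the 4-step tree (spot 34, moves 1.25 and 0.74), so the valuation must go through the node-by-node replicating-portfolio solve.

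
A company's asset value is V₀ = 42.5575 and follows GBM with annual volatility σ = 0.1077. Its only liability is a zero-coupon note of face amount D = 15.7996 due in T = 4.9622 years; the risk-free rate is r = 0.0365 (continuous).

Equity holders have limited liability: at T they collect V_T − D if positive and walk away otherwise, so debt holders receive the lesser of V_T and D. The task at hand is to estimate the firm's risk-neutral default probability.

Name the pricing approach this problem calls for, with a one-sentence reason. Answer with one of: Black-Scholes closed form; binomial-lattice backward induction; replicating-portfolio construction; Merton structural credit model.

framework: Merton structural credit model

Key observation: the data describe a firm's assets (V₀ = 42.5575, GBM) and a single zero-coupon debt of face 15.7996, so credit quantities follow from equity-as-call in the structural model.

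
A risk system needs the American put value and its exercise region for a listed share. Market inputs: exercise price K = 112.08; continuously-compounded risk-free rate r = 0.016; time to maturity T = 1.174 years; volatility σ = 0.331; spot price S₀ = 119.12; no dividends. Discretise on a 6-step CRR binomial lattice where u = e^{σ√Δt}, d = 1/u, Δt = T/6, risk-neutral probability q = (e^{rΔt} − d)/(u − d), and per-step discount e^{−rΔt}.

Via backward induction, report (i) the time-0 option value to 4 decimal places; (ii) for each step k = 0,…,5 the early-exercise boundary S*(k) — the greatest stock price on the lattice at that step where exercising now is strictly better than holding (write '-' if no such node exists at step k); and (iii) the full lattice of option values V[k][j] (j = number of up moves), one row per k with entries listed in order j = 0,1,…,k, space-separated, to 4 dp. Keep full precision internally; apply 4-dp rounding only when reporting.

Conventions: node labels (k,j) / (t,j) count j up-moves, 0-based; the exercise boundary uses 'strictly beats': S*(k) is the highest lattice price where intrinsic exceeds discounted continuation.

price = 12.4107
boundary = - - - - 66.3186 76.7755
tree:
12.4107
18.2840 5.9786
26.0198 9.8250 1.7520
35.4537 15.7287 3.3421 0.0000
45.7614 24.2556 6.3753 0.0000 0.0000
54.7941 35.3045 12.1614 0.0000 0.0000 0.0000
62.5965 45.7614 23.1988 0.0000 0.0000 0.0000 0.0000

params: Δt=0.19567 u=1.15768 d=0.86380 q=0.47413 e^(-rΔt)=0.99687
t_6 payoffs: 62.5965 45.7614 23.1988 0.0000 0.0000 0.0000 0.0000
t_5: node(5,0) S=57.2859 payoff=54.7941 vs cont=54.4437 → 54.7941 [stop]  node(5,1) S=76.7755 payoff=35.3045 vs cont=34.9542 → 35.3045 [stop]  node(5,2) S=102.8957 payoff=9.1843 vs cont=12.1614 → 12.1614 [wait]  node(5,3) S=137.9025 payoff=0.0000 vs cont=0.0000 → 0.0000 [wait]  node(5,4) S=184.8191 payoff=0.0000 vs cont=0.0000 → 0.0000 [wait]  node(5,5) S=247.6974 payoff=0.0000 vs cont=0.0000 → 0.0000 [wait]  ⇒ S*(5)=76.7755
t_4: node(4,0) S=66.3186 payoff=45.7614 vs cont=45.4111 → 45.7614 [stop]  node(4,1) S=88.8812 payoff=23.1988 vs cont=24.2556 → 24.2556 [wait]  node(4,2) S=119.1200 payoff=0.0000 vs cont=6.3753 → 6.3753 [wait]  node(4,3) S=159.6465 payoff=0.0000 vs cont=0.0000 → 0.0000 [wait]  node(4,4) S=213.9607 payoff=0.0000 vs cont=0.0000 → 0.0000 [wait]  ⇒ S*(4)=66.3186
t_3: node(3,0) S=76.7755 payoff=35.3045 vs cont=35.4537 → 35.4537 [wait]  node(3,1) S=102.8957 payoff=9.1843 vs cont=15.7287 → 15.7287 [wait]  node(3,2) S=137.9025 payoff=0.0000 vs cont=3.3421 → 3.3421 [wait]  node(3,3) S=184.8191 payoff=0.0000 vs cont=0.0000 → 0.0000 [wait]  ⇒ S*(3)=-
t_2: node(2,0) S=88.8812 payoff=23.1988 vs cont=26.0198 → 26.0198 [wait]  node(2,1) S=119.1200 payoff=0.0000 vs cont=9.8250 → 9.8250 [wait]  node(2,2) S=159.6465 payoff=0.0000 vs cont=1.7520 → 1.7520 [wait]  ⇒ S*(2)=-
t_1: node(1,0) S=102.8957 payoff=9.1843 vs cont=18.2840 → 18.2840 [wait]  node(1,1) S=137.9025 payoff=0.0000 vs cont=5.9786 → 5.9786 [wait]  ⇒ S*(1)=-
t_0: node(0,0) S=119.1200 payoff=0.0000 vs cont=12.4107 → 12.4107 [wait]  ⇒ S*(0)=-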